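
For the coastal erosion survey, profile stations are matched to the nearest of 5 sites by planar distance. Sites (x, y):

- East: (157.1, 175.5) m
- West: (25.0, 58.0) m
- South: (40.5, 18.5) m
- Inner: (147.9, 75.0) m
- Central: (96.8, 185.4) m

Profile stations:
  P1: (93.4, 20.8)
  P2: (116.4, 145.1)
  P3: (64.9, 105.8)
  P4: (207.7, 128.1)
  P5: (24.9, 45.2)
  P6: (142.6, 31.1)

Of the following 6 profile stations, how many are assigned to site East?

1

P1 → South
P2 → Central
P3 → West
P4 → East
P5 → West
P6 → Inner
1 of the 6 goes to East.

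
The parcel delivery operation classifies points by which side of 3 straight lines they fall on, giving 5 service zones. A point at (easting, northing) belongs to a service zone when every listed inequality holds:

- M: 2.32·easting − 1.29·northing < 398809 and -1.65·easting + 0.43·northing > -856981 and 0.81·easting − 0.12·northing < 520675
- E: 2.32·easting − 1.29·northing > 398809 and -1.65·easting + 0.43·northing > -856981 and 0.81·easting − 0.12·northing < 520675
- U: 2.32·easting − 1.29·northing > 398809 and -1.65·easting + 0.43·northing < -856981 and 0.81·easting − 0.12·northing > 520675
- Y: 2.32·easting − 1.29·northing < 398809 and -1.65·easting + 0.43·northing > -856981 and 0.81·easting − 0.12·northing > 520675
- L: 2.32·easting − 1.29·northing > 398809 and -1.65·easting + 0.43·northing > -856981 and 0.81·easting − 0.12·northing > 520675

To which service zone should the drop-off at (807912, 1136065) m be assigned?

E

2.32·807912 − 1.29·1136065 = 408831.990, which is > 398809
-1.65·807912 + 0.43·1136065 = -844546.850, which is > -856981
0.81·807912 − 0.12·1136065 = 518080.920, which is < 520675
This sign pattern matches E.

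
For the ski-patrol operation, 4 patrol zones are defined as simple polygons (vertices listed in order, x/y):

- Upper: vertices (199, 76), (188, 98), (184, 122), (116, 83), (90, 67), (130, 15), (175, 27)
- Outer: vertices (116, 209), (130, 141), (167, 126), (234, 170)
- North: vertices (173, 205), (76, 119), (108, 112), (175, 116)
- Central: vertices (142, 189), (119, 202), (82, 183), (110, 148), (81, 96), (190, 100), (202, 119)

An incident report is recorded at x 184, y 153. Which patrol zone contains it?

Outer

Cast a ray rightward from (184, 153). For each polygon, the edges (by vertex number in listed order) whose endpoints lie on opposite sides of y = 153, where each meets that height, and whether that is right or left of the point:
Upper: no edge straddles that height → 0 crossings.
Outer: 1–2 at x≈127.5 (left), 3–4 at x≈208.1 (right) → 1 crossing.
North: 1–2 at x≈114.3 (left), 4–1 at x≈174.2 (left) → 0 crossings.
Central: 3–4 at x≈106.0 (left), 7–1 at x≈172.9 (left) → 0 crossings.
Only Outer has an odd count, so the point is inside Outer.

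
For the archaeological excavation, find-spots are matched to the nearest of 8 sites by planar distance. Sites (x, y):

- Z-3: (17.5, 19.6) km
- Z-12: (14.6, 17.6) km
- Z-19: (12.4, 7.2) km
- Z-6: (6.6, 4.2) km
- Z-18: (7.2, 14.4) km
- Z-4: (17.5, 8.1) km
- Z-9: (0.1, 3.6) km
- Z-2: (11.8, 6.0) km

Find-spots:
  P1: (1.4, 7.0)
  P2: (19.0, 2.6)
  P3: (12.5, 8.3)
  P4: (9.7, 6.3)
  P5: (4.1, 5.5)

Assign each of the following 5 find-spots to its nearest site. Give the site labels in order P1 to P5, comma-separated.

Z-9, Z-4, Z-19, Z-2, Z-6

P1 → Z-9 (d²=13.25)
P2 → Z-4 (d²=32.50)
P3 → Z-19 (d²=1.22)
P4 → Z-2 (d²=4.50)
P5 → Z-6 (d²=7.94)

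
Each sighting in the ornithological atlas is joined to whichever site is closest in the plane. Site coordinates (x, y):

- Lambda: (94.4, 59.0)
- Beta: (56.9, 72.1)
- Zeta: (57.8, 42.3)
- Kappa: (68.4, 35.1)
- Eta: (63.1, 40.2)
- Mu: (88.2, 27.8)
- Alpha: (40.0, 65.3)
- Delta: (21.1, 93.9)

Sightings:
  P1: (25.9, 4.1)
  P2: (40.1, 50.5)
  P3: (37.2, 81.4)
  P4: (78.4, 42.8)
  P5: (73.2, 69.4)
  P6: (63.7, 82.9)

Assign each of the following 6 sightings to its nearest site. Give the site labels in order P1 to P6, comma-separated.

Zeta, Alpha, Alpha, Kappa, Beta, Beta

P1 → Zeta (d²=2476.85)
P2 → Alpha (d²=219.05)
P3 → Alpha (d²=267.05)
P4 → Kappa (d²=159.29)
P5 → Beta (d²=272.98)
P6 → Beta (d²=162.88)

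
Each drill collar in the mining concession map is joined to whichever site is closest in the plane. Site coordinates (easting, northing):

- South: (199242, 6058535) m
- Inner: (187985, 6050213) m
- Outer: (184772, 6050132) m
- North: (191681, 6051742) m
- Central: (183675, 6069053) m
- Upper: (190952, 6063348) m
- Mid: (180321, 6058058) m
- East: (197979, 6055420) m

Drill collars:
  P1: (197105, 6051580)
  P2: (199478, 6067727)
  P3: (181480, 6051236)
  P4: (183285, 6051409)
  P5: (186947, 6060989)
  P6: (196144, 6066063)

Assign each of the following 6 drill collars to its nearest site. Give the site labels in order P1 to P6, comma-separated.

P1 → East (d²=15509476.00)
P2 → South (d²=84548560.00)
P3 → Outer (d²=12056080.00)
P4 → Outer (d²=3841898.00)
P5 → Upper (d²=21604906.00)
P6 → Upper (d²=34328089.00)

East, South, Outer, Outer, Upper, Upper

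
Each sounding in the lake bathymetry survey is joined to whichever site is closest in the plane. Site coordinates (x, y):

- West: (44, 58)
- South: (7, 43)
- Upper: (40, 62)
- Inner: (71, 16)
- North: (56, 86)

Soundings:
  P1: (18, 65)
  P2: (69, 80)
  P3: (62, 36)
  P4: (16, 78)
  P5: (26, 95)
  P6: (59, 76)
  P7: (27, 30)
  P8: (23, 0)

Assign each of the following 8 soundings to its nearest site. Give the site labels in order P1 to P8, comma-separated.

P1 → Upper (d²=493.00)
P2 → North (d²=205.00)
P3 → Inner (d²=481.00)
P4 → Upper (d²=832.00)
P5 → North (d²=981.00)
P6 → North (d²=109.00)
P7 → South (d²=569.00)
P8 → South (d²=2105.00)

Upper, North, Inner, Upper, North, North, South, South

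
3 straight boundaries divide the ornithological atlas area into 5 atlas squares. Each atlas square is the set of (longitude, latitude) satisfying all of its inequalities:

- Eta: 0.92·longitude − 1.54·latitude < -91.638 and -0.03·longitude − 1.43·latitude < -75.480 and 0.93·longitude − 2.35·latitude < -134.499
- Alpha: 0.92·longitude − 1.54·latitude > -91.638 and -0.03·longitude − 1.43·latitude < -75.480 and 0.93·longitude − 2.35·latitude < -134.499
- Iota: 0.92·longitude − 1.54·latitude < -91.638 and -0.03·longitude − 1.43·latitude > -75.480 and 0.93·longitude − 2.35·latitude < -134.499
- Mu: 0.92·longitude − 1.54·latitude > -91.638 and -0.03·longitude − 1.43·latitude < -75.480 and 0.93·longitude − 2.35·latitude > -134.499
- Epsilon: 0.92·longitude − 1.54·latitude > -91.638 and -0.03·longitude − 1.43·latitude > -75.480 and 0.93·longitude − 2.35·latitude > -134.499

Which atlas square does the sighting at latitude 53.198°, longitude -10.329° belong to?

0.92·-10.329 − 1.54·53.198 = -91.428, which is > -91.638
-0.03·-10.329 − 1.43·53.198 = -75.763, which is < -75.480
0.93·-10.329 − 2.35·53.198 = -134.621, which is < -134.499
This sign pattern matches Alpha.

Alpha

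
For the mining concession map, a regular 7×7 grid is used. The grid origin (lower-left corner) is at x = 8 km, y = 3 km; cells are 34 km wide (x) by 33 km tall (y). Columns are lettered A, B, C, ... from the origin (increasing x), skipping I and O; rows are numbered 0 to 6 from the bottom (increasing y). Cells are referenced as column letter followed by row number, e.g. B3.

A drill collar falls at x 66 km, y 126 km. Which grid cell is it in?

Column index: ⌊(66 − 8) / 34⌋ = ⌊1.706⌋ = 1 → column B
Row offset from origin: ⌊(126 − 3) / 33⌋ = ⌊3.727⌋ = 3 → row 3

B3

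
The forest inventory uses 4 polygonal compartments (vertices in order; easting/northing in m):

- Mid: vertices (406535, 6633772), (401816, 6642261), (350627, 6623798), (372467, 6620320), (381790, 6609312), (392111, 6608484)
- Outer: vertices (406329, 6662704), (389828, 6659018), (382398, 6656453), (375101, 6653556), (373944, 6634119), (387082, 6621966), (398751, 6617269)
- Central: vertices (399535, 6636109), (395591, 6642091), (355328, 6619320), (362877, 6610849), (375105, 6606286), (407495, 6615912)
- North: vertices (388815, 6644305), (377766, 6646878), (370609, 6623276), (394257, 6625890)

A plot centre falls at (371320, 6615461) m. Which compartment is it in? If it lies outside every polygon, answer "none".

Cast a ray rightward from (371320, 6615461). For each polygon, the edges (by vertex number in listed order) whose endpoints lie on opposite sides of northing = 6615461, where each meets that height, and whether that is right or left of the point:
Mid: 4–5 at easting≈376582.2 (right), 6–1 at easting≈396090.6 (right) → 2 crossings.
Outer: no edge straddles that height → 0 crossings.
Central: 3–4 at easting≈358767.0 (left), 5–6 at easting≈405977.5 (right) → 1 crossing.
North: no edge straddles that height → 0 crossings.
Only Central has an odd count, so the point is inside Central.

Central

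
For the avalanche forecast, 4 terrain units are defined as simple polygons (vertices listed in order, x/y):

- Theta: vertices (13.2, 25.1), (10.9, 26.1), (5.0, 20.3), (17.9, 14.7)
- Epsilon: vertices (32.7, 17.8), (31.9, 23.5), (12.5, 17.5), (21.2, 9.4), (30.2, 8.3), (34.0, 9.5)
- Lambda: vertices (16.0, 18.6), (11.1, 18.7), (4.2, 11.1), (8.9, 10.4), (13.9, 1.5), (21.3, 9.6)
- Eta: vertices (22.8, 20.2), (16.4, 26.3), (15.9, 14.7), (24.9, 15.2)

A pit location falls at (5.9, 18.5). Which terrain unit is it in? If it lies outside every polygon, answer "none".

none

Cast a ray rightward from (5.9, 18.5). For each polygon, the edges (by vertex number in listed order) whose endpoints lie on opposite sides of y = 18.5, where each meets that height, and whether that is right or left of the point:
Theta: 3–4 at x≈9.15 (right), 4–1 at x≈16.18 (right) → 2 crossings.
Epsilon: 1–2 at x≈32.60 (right), 2–3 at x≈15.73 (right) → 2 crossings.
Lambda: 2–3 at x≈10.92 (right), 6–1 at x≈16.06 (right) → 2 crossings.
Eta: 2–3 at x≈16.06 (right), 4–1 at x≈23.51 (right) → 2 crossings.
All counts are even, so the point lies outside every listed polygon.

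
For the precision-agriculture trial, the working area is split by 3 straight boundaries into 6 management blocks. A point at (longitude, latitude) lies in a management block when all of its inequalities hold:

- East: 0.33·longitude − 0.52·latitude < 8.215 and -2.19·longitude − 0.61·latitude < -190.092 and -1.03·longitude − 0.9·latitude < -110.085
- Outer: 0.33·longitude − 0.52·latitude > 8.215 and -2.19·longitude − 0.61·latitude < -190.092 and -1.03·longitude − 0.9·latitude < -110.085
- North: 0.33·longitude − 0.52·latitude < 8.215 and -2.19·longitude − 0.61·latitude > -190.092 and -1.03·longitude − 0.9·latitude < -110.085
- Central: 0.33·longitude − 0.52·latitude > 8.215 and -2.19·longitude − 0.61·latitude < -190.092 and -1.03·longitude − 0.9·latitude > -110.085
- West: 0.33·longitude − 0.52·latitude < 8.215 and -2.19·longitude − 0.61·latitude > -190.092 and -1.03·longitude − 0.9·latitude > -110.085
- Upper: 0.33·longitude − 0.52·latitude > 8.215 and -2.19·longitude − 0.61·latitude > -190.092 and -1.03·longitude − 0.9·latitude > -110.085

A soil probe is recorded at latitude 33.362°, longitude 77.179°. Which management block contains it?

0.33·77.179 − 0.52·33.362 = 8.121, which is < 8.215
-2.19·77.179 − 0.61·33.362 = -189.373, which is > -190.092
-1.03·77.179 − 0.9·33.362 = -109.520, which is > -110.085
This sign pattern matches West.

West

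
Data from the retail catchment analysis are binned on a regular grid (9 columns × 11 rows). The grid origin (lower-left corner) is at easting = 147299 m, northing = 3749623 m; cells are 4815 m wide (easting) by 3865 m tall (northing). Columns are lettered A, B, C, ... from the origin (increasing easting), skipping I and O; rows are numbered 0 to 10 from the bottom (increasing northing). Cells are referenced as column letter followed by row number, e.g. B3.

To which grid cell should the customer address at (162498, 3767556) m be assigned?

Column index: ⌊(162498 − 147299) / 4815⌋ = ⌊3.157⌋ = 3 → column D
Row offset from origin: ⌊(3767556 − 3749623) / 3865⌋ = ⌊4.640⌋ = 4 → row 4

D4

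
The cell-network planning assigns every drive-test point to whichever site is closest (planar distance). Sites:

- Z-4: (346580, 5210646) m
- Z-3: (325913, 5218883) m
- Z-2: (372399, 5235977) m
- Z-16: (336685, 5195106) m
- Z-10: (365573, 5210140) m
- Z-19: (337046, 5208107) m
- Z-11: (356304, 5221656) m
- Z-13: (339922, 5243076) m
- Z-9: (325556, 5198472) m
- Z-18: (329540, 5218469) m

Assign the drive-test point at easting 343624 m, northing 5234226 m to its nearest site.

Z-13

Squared distances to each site:
Z-4: 564754336.000; Z-3: 549087170.000; Z-2: 831066626.000; Z-16: 1578524121.000; Z-10: 1061893997.000; Z-19: 725472245.000; Z-11: 318787300.000; Z-13: 92027304.000; Z-9: 1604801140.000; Z-18: 446642105.000.
Minimum at Z-13.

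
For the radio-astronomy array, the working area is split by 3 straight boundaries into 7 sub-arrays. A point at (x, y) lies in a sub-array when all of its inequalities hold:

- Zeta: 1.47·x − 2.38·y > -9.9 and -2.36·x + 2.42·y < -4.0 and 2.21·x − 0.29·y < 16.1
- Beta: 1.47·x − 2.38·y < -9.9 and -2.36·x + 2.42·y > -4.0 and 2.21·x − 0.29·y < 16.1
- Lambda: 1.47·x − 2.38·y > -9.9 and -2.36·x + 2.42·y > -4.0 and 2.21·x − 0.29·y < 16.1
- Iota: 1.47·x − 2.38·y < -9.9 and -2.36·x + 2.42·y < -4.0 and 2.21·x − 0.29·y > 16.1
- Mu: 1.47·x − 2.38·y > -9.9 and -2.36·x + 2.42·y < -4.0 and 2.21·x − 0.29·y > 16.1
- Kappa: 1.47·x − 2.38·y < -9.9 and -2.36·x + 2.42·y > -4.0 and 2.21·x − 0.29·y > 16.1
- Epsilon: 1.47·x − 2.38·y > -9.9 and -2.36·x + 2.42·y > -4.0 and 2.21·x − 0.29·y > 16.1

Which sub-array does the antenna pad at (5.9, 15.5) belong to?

1.47·5.9 − 2.38·15.5 = -28.217, which is < -9.9
-2.36·5.9 + 2.42·15.5 = 23.586, which is > -4.0
2.21·5.9 − 0.29·15.5 = 8.544, which is < 16.1
This sign pattern matches Beta.

Beta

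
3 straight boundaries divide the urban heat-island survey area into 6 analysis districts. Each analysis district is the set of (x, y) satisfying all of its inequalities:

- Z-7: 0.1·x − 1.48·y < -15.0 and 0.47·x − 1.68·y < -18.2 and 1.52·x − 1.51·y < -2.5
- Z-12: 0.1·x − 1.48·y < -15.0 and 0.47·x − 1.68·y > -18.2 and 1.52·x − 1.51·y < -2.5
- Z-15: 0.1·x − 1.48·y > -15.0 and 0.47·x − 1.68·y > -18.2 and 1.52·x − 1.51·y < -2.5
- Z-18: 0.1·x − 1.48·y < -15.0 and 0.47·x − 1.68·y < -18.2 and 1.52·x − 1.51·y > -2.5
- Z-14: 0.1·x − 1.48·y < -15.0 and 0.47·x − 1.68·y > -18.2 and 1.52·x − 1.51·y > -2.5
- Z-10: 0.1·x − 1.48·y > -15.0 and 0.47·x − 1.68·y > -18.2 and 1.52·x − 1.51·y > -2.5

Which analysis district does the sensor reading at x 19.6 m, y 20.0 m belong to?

0.1·19.6 − 1.48·20.0 = -27.640, which is < -15.0
0.47·19.6 − 1.68·20.0 = -24.388, which is < -18.2
1.52·19.6 − 1.51·20.0 = -0.408, which is > -2.5
This sign pattern matches Z-18.

Z-18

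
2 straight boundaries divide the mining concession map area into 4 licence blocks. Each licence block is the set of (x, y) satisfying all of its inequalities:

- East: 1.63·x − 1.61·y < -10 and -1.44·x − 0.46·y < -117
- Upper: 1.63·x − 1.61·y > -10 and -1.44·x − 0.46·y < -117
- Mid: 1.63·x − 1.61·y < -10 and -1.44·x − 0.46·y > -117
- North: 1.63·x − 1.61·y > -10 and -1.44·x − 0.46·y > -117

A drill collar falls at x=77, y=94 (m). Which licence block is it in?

East

1.63·77 − 1.61·94 = -25.830, which is < -10
-1.44·77 − 0.46·94 = -154.120, which is < -117
This sign pattern matches East.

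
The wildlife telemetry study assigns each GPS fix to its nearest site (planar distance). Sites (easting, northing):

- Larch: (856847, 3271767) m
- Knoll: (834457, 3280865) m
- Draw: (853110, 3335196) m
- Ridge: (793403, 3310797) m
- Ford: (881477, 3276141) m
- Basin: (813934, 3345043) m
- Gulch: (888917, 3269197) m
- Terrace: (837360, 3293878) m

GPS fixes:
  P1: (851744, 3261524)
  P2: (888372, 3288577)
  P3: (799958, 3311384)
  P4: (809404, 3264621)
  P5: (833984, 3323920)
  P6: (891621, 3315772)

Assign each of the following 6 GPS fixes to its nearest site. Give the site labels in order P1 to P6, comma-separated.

P1 → Larch (d²=130959658.00)
P2 → Ford (d²=202195121.00)
P3 → Ridge (d²=43312594.00)
P4 → Knoll (d²=891520345.00)
P5 → Draw (d²=492952052.00)
P6 → Ford (d²=1673516897.00)

Larch, Ford, Ridge, Knoll, Draw, Ford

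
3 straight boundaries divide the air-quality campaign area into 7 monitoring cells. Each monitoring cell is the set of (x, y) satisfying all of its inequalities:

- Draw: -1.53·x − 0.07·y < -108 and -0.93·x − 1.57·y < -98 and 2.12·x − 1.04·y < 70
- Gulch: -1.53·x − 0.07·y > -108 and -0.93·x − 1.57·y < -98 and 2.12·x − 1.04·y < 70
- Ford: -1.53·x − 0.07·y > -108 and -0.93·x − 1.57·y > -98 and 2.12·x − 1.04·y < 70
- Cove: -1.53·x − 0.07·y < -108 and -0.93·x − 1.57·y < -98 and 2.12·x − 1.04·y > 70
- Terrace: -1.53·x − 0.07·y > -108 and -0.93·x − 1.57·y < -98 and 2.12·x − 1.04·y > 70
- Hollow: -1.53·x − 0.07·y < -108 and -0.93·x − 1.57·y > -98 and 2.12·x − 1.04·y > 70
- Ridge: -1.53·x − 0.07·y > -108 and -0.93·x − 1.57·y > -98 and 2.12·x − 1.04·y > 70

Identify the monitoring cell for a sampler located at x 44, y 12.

-1.53·44 − 0.07·12 = -68.160, which is > -108
-0.93·44 − 1.57·12 = -59.760, which is > -98
2.12·44 − 1.04·12 = 80.800, which is > 70
This sign pattern matches Ridge.

Ridge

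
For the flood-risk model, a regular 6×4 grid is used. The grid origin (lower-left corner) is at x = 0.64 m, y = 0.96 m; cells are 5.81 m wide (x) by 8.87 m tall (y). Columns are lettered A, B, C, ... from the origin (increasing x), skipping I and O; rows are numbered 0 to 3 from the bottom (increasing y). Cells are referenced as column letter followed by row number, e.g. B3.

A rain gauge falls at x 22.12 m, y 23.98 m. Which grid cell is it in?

D2

Column index: ⌊(22.12 − 0.64) / 5.81⌋ = ⌊3.697⌋ = 3 → column D
Row offset from origin: ⌊(23.98 − 0.96) / 8.87⌋ = ⌊2.595⌋ = 2 → row 2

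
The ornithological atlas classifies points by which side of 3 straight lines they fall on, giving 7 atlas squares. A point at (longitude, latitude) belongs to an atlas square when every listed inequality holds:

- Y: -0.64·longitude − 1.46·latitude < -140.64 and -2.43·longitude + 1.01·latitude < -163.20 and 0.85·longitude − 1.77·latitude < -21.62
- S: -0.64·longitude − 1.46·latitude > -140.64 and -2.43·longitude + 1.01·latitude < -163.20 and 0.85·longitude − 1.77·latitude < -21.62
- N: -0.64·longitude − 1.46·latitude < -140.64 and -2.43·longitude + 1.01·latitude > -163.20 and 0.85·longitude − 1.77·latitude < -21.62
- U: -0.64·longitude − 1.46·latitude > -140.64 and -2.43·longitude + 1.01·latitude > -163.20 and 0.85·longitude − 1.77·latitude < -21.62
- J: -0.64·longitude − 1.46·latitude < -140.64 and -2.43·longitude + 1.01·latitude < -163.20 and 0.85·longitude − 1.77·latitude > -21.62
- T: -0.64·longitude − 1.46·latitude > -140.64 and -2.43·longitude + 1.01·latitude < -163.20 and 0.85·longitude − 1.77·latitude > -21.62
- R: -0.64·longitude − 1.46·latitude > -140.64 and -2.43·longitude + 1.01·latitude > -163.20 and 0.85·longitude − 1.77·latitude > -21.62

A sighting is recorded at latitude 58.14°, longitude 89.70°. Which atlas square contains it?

-0.64·89.70 − 1.46·58.14 = -142.292, which is < -140.64
-2.43·89.70 + 1.01·58.14 = -159.250, which is > -163.20
0.85·89.70 − 1.77·58.14 = -26.663, which is < -21.62
This sign pattern matches N.

N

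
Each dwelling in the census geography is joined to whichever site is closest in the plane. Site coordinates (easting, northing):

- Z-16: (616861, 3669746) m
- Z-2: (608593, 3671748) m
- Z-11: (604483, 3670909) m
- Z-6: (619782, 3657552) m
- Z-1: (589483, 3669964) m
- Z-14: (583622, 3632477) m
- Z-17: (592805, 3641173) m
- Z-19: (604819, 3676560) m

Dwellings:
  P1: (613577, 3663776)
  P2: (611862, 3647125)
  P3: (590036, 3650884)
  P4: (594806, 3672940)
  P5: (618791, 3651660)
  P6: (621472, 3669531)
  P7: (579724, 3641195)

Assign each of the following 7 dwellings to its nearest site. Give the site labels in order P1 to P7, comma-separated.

P1 → Z-16 (d²=46425556.00)
P2 → Z-6 (d²=171448729.00)
P3 → Z-17 (d²=101970882.00)
P4 → Z-1 (d²=37190905.00)
P5 → Z-6 (d²=35697745.00)
P6 → Z-16 (d²=21307546.00)
P7 → Z-14 (d²=91197928.00)

Z-16, Z-6, Z-17, Z-1, Z-6, Z-16, Z-14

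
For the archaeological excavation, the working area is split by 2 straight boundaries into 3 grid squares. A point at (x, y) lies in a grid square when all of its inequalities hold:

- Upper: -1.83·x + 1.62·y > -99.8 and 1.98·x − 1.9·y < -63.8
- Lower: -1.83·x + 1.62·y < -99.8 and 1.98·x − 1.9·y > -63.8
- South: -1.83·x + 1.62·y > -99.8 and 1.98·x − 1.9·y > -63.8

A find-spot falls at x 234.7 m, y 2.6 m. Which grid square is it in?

Lower

-1.83·234.7 + 1.62·2.6 = -425.289, which is < -99.8
1.98·234.7 − 1.9·2.6 = 459.766, which is > -63.8
This sign pattern matches Lower.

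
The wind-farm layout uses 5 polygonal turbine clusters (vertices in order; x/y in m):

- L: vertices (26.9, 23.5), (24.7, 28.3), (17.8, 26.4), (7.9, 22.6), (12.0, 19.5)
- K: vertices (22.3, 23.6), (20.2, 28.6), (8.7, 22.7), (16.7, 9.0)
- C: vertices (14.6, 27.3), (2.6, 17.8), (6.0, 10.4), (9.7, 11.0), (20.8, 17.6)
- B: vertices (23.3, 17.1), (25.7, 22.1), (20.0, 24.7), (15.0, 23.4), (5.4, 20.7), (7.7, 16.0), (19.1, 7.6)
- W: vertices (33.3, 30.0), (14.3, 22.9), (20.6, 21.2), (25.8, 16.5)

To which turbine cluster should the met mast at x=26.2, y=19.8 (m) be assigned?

W

Cast a ray rightward from (26.2, 19.8). For each polygon, the edges (by vertex number in listed order) whose endpoints lie on opposite sides of y = 19.8, where each meets that height, and whether that is right or left of the point:
L: 4–5 at x≈11.60 (left), 5–1 at x≈13.12 (left) → 0 crossings.
K: 3–4 at x≈10.39 (left), 4–1 at x≈20.84 (left) → 0 crossings.
C: 1–2 at x≈5.13 (left), 5–1 at x≈19.39 (left) → 0 crossings.
B: 1–2 at x≈24.60 (left), 5–6 at x≈5.84 (left) → 0 crossings.
W: 3–4 at x≈22.15 (left), 4–1 at x≈27.63 (right) → 1 crossing.
Only W has an odd count, so the point is inside W.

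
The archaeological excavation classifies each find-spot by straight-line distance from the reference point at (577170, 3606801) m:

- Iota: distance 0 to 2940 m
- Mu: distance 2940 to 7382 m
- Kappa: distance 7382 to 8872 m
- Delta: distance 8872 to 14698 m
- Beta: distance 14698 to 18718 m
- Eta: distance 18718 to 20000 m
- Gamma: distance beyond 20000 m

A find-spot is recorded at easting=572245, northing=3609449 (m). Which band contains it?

Mu

Distance = √((572245−577170)² + (3609449−3606801)²) = √(24255625.000 + 7011904.000) = 5591.738 m.
2940 ≤ 5591.738 < 7382 → Mu.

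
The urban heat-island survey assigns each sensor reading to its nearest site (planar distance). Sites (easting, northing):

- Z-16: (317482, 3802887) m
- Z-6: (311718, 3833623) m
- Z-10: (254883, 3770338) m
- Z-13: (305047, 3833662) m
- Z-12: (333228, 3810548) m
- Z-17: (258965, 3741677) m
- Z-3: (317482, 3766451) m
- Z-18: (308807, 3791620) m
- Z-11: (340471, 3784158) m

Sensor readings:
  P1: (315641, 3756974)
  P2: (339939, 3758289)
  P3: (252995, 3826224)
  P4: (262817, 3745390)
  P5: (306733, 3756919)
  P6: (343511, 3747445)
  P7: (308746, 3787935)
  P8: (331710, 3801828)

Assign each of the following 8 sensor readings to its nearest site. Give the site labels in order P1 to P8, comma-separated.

P1 → Z-3 (d²=93202810.00)
P2 → Z-3 (d²=570935093.00)
P3 → Z-13 (d²=2764734548.00)
P4 → Z-17 (d²=28624273.00)
P5 → Z-3 (d²=206400025.00)
P6 → Z-3 (d²=1038736877.00)
P7 → Z-18 (d²=13582946.00)
P8 → Z-12 (d²=78342724.00)

Z-3, Z-3, Z-13, Z-17, Z-3, Z-3, Z-18, Z-12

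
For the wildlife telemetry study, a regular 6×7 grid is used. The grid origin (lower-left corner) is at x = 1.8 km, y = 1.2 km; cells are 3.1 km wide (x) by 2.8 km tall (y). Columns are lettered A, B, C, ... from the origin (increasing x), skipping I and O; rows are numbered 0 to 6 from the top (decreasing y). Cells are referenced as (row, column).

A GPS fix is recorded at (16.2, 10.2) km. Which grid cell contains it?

Column index: ⌊(16.2 − 1.8) / 3.1⌋ = ⌊4.645⌋ = 4 → column E
Row offset from origin: ⌊(10.2 − 1.2) / 2.8⌋ = ⌊3.214⌋ = 3 → row 3 (counted from top)

(3, E)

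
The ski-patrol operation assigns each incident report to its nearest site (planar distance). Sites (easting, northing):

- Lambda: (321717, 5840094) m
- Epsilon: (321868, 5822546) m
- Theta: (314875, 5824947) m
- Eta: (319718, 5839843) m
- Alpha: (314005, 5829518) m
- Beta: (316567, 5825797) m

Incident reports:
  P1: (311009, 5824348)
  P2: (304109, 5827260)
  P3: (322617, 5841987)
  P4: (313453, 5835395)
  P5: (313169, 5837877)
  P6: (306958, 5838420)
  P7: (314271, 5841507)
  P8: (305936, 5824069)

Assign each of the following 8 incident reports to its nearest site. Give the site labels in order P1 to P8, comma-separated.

P1 → Theta (d²=15304757.00)
P2 → Alpha (d²=103029380.00)
P3 → Lambda (d²=4393449.00)
P4 → Alpha (d²=34843833.00)
P5 → Eta (d²=46754557.00)
P6 → Alpha (d²=128905813.00)
P7 → Eta (d²=32438705.00)
P8 → Theta (d²=80676605.00)

Theta, Alpha, Lambda, Alpha, Eta, Alpha, Eta, Theta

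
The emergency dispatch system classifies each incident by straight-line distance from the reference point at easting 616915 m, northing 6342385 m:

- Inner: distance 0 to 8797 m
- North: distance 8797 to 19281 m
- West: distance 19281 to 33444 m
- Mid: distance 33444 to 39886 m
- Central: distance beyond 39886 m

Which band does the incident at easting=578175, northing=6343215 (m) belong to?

Mid

Distance = √((578175−616915)² + (6343215−6342385)²) = √(1500787600.000 + 688900.000) = 38748.890 m.
33444 ≤ 38748.890 < 39886 → Mid.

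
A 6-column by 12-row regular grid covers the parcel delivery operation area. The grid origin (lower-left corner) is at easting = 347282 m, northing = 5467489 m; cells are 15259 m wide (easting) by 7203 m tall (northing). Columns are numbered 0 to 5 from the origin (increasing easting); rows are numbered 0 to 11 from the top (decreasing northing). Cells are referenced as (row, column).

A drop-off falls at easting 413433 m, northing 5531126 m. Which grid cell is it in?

Column index: ⌊(413433 − 347282) / 15259⌋ = ⌊4.335⌋ = 4
Row offset from origin: ⌊(5531126 − 5467489) / 7203⌋ = ⌊8.835⌋ = 8 → row 3 (counted from top)

(3, 4)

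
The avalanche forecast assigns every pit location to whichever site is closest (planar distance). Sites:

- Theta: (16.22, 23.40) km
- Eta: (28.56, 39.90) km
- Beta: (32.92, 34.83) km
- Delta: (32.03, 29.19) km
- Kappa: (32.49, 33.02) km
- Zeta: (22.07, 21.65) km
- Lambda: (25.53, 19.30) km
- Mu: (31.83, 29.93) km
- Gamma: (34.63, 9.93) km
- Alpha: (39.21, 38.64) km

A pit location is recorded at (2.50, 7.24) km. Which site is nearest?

Theta

Squared distances to each site:
Theta: 449.384; Eta: 1745.799; Beta: 1686.584; Delta: 1353.823; Kappa: 1564.009; Zeta: 590.633; Lambda: 675.824; Mu: 1375.085; Gamma: 1039.573; Alpha: 2333.584.
Minimum at Theta.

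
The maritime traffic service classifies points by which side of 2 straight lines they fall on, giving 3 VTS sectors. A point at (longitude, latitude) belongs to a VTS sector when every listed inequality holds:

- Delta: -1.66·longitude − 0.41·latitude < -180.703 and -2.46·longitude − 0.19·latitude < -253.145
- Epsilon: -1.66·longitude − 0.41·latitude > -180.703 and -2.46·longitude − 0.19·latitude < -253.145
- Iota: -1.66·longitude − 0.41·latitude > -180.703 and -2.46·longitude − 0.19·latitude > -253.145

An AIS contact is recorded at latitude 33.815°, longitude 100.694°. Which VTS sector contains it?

Delta

-1.66·100.694 − 0.41·33.815 = -181.016, which is < -180.703
-2.46·100.694 − 0.19·33.815 = -254.132, which is < -253.145
This sign pattern matches Delta.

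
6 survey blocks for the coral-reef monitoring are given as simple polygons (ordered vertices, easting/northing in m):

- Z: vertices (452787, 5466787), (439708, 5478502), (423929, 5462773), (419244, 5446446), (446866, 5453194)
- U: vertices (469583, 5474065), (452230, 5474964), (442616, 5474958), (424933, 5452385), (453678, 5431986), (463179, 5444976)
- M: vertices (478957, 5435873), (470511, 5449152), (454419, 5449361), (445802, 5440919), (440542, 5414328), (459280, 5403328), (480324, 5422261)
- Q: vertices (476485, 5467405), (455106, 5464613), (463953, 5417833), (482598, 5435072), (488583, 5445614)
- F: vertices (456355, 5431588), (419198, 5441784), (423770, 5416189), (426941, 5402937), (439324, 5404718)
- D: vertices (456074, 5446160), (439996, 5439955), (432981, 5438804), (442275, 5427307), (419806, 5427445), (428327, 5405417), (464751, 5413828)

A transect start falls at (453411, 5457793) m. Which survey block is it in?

U

Cast a ray rightward from (453411, 5457793). For each polygon, the edges (by vertex number in listed order) whose endpoints lie on opposite sides of northing = 5457793, where each meets that height, and whether that is right or left of the point:
Z: 3–4 at easting≈422500.0 (left), 5–1 at easting≈448869.3 (left) → 0 crossings.
U: 3–4 at easting≈429169.5 (left), 6–1 at easting≈466000.7 (right) → 1 crossing.
M: no edge straddles that height → 0 crossings.
Q: 2–3 at easting≈456395.8 (right), 5–1 at easting≈481821.4 (right) → 2 crossings.
F: no edge straddles that height → 0 crossings.
D: no edge straddles that height → 0 crossings.
Only U has an odd count, so the point is inside U.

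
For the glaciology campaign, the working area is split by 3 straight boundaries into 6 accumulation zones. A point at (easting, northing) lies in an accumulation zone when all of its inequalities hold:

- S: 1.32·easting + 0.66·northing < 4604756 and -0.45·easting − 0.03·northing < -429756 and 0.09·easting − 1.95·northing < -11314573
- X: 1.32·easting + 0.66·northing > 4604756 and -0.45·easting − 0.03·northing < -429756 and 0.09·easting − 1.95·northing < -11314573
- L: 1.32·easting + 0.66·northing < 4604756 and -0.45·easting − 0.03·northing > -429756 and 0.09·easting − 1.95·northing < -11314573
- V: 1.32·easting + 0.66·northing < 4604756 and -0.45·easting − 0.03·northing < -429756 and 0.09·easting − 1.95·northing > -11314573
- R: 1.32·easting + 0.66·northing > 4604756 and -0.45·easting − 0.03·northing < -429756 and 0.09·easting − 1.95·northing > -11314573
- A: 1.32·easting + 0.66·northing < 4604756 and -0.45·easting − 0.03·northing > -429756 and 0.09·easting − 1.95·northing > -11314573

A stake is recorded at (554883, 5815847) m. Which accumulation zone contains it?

A

1.32·554883 + 0.66·5815847 = 4570904.580, which is < 4604756
-0.45·554883 − 0.03·5815847 = -424172.760, which is > -429756
0.09·554883 − 1.95·5815847 = -11290962.180, which is > -11314573
This sign pattern matches A.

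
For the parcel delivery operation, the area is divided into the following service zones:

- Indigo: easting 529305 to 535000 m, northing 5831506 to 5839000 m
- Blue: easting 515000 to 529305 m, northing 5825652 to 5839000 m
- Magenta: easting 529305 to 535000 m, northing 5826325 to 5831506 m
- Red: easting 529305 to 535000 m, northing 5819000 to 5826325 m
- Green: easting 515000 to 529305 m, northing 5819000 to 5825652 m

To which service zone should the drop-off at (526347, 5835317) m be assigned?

Blue

The point has easting = 526347 and northing = 5835317.
Only Blue satisfies 515000 ≤ easting ≤ 529305 and 5825652 ≤ northing ≤ 5839000.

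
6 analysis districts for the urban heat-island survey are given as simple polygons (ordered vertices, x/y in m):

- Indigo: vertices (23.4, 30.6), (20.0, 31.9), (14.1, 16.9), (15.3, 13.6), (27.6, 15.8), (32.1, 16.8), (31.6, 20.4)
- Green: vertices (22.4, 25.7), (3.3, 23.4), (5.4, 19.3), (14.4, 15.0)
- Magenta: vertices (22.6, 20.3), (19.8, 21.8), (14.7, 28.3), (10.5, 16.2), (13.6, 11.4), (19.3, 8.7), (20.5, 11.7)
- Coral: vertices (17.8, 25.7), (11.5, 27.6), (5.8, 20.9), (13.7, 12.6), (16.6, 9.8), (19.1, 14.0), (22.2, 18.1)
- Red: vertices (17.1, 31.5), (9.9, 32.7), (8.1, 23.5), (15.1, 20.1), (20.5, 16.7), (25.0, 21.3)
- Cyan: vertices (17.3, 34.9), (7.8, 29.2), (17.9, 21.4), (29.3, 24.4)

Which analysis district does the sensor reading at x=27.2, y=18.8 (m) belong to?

Indigo

Cast a ray rightward from (27.2, 18.8). For each polygon, the edges (by vertex number in listed order) whose endpoints lie on opposite sides of y = 18.8, where each meets that height, and whether that is right or left of the point:
Indigo: 2–3 at x≈14.85 (left), 6–7 at x≈31.82 (right) → 1 crossing.
Green: 3–4 at x≈6.45 (left), 4–1 at x≈17.24 (left) → 0 crossings.
Magenta: 3–4 at x≈11.40 (left), 7–1 at x≈22.23 (left) → 0 crossings.
Coral: 3–4 at x≈7.80 (left), 7–1 at x≈21.79 (left) → 0 crossings.
Red: 4–5 at x≈17.16 (left), 5–6 at x≈22.55 (left) → 0 crossings.
Cyan: no edge straddles that height → 0 crossings.
Only Indigo has an odd count, so the point is inside Indigo.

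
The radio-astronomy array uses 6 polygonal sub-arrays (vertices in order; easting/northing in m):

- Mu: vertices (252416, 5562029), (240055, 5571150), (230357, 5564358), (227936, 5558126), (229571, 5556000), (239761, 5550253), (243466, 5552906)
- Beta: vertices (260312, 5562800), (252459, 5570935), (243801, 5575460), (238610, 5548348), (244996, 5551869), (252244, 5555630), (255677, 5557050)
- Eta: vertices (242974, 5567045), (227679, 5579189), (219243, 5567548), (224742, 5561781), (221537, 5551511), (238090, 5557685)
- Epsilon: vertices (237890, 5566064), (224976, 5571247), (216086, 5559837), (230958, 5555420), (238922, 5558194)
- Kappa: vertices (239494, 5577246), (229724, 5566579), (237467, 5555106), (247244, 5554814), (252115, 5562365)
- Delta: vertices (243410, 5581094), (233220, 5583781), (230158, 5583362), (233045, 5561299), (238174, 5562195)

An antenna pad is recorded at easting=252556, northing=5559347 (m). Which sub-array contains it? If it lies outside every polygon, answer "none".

Cast a ray rightward from (252556, 5559347). For each polygon, the edges (by vertex number in listed order) whose endpoints lie on opposite sides of northing = 5559347, where each meets that height, and whether that is right or left of the point:
Mu: 3–4 at easting≈228410.3 (left), 7–1 at easting≈249784.9 (left) → 0 crossings.
Beta: 3–4 at easting≈240715.9 (left), 7–1 at easting≈257528.6 (right) → 1 crossing.
Eta: 4–5 at easting≈223982.4 (left), 6–1 at easting≈238957.2 (left) → 0 crossings.
Epsilon: 3–4 at easting≈217735.8 (left), 5–1 at easting≈238770.8 (left) → 0 crossings.
Kappa: 2–3 at easting≈234604.8 (left), 4–5 at easting≈250168.1 (left) → 0 crossings.
Delta: no edge straddles that height → 0 crossings.
Only Beta has an odd count, so the point is inside Beta.

Beta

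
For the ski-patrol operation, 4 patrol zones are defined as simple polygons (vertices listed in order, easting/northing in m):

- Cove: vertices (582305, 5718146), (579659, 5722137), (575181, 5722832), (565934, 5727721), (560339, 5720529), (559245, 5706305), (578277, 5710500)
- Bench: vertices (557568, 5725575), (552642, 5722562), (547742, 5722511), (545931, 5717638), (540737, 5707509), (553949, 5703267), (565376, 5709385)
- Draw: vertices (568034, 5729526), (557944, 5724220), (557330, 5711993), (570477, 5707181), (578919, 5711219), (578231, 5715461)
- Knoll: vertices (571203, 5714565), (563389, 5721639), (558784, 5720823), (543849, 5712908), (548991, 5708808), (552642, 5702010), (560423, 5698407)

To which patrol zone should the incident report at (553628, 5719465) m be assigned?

Bench

Cast a ray rightward from (553628, 5719465). For each polygon, the edges (by vertex number in listed order) whose endpoints lie on opposite sides of northing = 5719465, where each meets that height, and whether that is right or left of the point:
Cove: 1–2 at easting≈581430.5 (right), 5–6 at easting≈560257.2 (right) → 2 crossings.
Bench: 3–4 at easting≈546610.0 (left), 7–1 at easting≈560514.7 (right) → 1 crossing.
Draw: 2–3 at easting≈557705.2 (right), 6–1 at easting≈575328.1 (right) → 2 crossings.
Knoll: 1–2 at easting≈565790.4 (right), 3–4 at easting≈556221.6 (right) → 2 crossings.
Only Bench has an odd count, so the point is inside Bench.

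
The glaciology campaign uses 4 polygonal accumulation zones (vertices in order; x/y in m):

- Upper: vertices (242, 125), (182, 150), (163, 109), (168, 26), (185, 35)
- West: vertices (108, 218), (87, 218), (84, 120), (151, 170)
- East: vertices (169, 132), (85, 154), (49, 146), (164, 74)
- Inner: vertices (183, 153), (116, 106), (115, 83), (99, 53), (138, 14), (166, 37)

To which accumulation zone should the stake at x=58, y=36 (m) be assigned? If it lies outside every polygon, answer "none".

Cast a ray rightward from (58, 36). For each polygon, the edges (by vertex number in listed order) whose endpoints lie on opposite sides of y = 36, where each meets that height, and whether that is right or left of the point:
Upper: 3–4 at x≈167.4 (right), 5–1 at x≈185.6 (right) → 2 crossings.
West: no edge straddles that height → 0 crossings.
East: no edge straddles that height → 0 crossings.
Inner: 4–5 at x≈116.0 (right), 5–6 at x≈164.8 (right) → 2 crossings.
All counts are even, so the point lies outside every listed polygon.

none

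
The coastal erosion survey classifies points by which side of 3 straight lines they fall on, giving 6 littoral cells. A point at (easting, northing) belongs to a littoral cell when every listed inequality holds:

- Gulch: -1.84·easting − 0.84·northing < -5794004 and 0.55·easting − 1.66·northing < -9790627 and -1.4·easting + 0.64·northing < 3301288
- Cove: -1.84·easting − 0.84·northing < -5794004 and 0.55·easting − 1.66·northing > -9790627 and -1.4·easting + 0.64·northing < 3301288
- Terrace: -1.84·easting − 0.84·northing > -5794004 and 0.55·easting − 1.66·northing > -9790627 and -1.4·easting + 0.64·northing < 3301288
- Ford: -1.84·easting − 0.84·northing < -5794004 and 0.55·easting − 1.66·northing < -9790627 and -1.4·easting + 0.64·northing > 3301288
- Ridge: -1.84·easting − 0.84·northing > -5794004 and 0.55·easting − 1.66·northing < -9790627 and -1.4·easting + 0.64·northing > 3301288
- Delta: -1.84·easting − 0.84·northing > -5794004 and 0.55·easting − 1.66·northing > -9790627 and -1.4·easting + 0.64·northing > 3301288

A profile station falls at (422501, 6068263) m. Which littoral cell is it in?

-1.84·422501 − 0.84·6068263 = -5874742.760, which is < -5794004
0.55·422501 − 1.66·6068263 = -9840941.030, which is < -9790627
-1.4·422501 + 0.64·6068263 = 3292186.920, which is < 3301288
This sign pattern matches Gulch.

Gulch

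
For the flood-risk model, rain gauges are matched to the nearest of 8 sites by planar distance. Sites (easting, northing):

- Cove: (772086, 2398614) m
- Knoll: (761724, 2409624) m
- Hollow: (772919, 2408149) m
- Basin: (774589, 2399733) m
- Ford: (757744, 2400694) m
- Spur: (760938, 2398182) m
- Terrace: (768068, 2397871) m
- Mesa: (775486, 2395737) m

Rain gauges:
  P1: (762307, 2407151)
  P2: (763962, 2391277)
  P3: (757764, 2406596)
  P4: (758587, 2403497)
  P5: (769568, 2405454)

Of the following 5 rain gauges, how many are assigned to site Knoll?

2

P1 → Knoll
P2 → Spur
P3 → Knoll
P4 → Ford
P5 → Hollow
2 of the 5 go to Knoll.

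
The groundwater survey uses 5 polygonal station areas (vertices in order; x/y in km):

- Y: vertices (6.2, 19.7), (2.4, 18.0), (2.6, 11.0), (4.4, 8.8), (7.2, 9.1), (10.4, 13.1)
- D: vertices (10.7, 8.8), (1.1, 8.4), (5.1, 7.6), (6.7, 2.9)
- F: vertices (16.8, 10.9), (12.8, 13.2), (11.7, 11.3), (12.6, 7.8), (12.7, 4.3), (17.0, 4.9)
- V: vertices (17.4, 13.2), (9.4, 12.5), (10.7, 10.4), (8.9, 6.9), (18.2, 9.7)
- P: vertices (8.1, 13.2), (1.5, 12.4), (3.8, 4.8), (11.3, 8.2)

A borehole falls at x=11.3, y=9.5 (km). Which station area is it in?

V

Cast a ray rightward from (11.3, 9.5). For each polygon, the edges (by vertex number in listed order) whose endpoints lie on opposite sides of y = 9.5, where each meets that height, and whether that is right or left of the point:
Y: 3–4 at x≈3.83 (left), 5–6 at x≈7.52 (left) → 0 crossings.
D: no edge straddles that height → 0 crossings.
F: 3–4 at x≈12.16 (right), 6–1 at x≈16.85 (right) → 2 crossings.
V: 3–4 at x≈10.24 (left), 4–5 at x≈17.54 (right) → 1 crossing.
P: 2–3 at x≈2.38 (left), 4–1 at x≈10.47 (left) → 0 crossings.
Only V has an odd count, so the point is inside V.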